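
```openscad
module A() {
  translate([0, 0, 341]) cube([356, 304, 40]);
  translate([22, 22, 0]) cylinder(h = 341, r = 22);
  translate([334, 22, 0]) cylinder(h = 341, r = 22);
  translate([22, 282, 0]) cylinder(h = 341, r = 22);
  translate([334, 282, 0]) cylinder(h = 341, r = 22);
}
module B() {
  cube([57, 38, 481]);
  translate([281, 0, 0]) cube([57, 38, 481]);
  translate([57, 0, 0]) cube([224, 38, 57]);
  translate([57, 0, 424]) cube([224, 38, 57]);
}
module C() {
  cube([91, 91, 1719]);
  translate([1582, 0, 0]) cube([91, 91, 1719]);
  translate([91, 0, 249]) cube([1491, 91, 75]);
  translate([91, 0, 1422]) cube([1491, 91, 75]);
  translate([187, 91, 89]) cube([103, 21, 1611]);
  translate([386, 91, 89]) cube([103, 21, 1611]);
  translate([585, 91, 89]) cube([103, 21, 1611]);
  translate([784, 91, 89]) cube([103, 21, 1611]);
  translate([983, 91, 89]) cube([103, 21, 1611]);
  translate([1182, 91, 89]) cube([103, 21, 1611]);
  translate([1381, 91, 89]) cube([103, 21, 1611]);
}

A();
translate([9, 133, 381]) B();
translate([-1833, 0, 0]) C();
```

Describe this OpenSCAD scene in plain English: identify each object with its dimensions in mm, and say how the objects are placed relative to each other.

A is a four-legged stool. The seat is a 356×304×40 mm slab whose top surface is at z = 381 mm; four round legs, each 44 mm in diameter, run from the floor (z = 0) to the underside of the seat, each leg's axis is inset half a diameter from the nearest pair of seat edges (so the leg's bounding box is flush with the corner).

B is a rectangular picture frame lying in the x–z plane (depth along y). The opening is 224 mm wide (x) by 367 mm tall (z), surrounded by a border 57 mm wide on all four sides. The frame is 38 mm deep and is made of two full-height vertical stiles with two horizontal rails fitted between them.

C is a fence section. Two 91×91 mm posts, 1719 mm tall, stand on the floor with a clear span of 1491 mm between their inner faces. Two horizontal rails of 91×75 mm section span the gap between the posts with their undersides at z = 249 mm and z = 1422 mm, flush with the posts' −y face. 7 pickets, each 103 mm wide, 21 mm thick and 1611 mm tall, are fixed to the +y face of the rails with their bottoms at z = 89 mm, evenly spaced across the span with equal gaps (rounded down to the nearest mm) at the −x end and between each pair — any rounding remainder accumulates at the +x end.

The picture frame is on top of the stool, centred. The fence section is on the floor beside the stool on its −x side.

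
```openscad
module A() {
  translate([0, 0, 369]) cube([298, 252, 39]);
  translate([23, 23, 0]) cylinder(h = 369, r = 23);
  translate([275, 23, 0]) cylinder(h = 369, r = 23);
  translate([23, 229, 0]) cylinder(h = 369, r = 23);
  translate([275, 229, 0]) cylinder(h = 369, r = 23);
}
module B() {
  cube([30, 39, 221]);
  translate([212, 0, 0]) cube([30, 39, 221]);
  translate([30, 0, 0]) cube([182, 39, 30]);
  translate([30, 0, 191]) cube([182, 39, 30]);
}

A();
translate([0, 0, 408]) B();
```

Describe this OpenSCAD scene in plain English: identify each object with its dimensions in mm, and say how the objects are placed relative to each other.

A is a simple wooden stool: a rectangular seat 298 mm (x) by 252 mm (y), 39 mm thick, top face at z = 408 mm, on four round legs, each 46 mm in diameter. The legs rest on z = 0, each leg's axis is inset half a diameter from the nearest pair of seat edges (so the leg's bounding box is flush with the corner).

B is a rectangular picture frame lying in the x–z plane (depth along y). The opening is 182 mm wide (x) by 161 mm tall (z), surrounded by a border 30 mm wide on all four sides. The frame is 39 mm deep and is made of two full-height vertical stiles with two horizontal rails fitted between them.

The picture frame is on top of the stool.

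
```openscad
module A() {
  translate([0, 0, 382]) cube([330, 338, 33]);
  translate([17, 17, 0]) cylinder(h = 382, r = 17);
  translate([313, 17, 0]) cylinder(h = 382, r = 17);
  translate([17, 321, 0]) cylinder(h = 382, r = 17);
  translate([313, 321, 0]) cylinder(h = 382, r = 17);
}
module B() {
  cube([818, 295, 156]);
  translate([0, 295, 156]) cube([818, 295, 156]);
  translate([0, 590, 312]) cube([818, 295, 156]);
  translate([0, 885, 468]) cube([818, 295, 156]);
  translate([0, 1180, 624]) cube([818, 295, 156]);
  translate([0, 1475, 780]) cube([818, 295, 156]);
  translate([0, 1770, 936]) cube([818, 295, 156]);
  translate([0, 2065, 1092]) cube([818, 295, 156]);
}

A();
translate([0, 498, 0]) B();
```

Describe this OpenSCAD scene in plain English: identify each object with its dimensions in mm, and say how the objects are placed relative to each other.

A is a four-legged stool. The seat is a 330×338×33 mm slab whose top surface is at z = 415 mm; four round legs, each 34 mm in diameter, run from the floor (z = 0) to the underside of the seat, each leg's axis is inset half a diameter from the nearest pair of seat edges (so the leg's bounding box is flush with the corner).

B is a straight staircase of 8 solid steps. Each step is 818 mm wide (x), 295 mm deep (y, the going) and 156 mm tall (the rise). The first step rests on the floor; each subsequent step sits one going further in +y and one rise higher in +z, directly behind and above the previous step with no overlap.

The staircase is on the floor beside the stool on its +y side.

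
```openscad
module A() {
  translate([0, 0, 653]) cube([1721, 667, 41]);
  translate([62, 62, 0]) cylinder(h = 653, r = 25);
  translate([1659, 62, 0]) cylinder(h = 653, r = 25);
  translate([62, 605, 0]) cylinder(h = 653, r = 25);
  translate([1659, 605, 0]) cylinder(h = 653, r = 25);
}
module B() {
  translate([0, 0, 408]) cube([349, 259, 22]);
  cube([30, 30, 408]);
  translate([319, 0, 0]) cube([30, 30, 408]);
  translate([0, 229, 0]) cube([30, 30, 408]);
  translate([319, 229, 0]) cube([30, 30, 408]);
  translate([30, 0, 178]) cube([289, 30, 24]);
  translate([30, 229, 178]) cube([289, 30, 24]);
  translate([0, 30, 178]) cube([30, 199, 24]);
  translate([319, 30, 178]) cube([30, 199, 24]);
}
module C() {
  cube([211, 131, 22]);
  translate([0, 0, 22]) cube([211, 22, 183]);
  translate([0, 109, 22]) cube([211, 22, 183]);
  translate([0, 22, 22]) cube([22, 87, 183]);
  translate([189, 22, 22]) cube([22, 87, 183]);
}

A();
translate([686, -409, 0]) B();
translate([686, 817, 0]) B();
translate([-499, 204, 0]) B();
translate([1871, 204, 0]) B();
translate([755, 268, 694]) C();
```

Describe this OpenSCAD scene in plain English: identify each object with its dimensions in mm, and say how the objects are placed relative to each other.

A is a table with a 1721×667 mm rectangular top, 41 mm thick, top surface at z = 694 mm, supported by four round legs of 50 mm diameter, each leg's bounding box inset 37 mm from the nearest pair of top edges, running from the floor.

B is a four-legged stool. The seat is 349×259 mm, 22 mm thick, top at z = 430 mm. It stands on four square legs, each 30×30 mm in cross-section, from z = 0 to the seat underside, each flush with a corner of the seat. Four stretchers, 30 mm wide and 24 mm tall, connect adjacent legs with their undersides at z = 178 mm, each running between the inner faces of the legs it joins and aligned with the legs' outer faces on the other axis.

C is an open-topped rectangular box: outside dimensions 211×131×205 mm, with a uniform wall and base thickness of 22 mm. The base is a full 211×131 slab on the floor; four walls sit on top of the base. The front and back walls (the −y and +y sides) span the full width; the two side walls fit between them.

Four stools sit around the table at the −y, +y, −x, +x sides. The open box is on top of the table, centred.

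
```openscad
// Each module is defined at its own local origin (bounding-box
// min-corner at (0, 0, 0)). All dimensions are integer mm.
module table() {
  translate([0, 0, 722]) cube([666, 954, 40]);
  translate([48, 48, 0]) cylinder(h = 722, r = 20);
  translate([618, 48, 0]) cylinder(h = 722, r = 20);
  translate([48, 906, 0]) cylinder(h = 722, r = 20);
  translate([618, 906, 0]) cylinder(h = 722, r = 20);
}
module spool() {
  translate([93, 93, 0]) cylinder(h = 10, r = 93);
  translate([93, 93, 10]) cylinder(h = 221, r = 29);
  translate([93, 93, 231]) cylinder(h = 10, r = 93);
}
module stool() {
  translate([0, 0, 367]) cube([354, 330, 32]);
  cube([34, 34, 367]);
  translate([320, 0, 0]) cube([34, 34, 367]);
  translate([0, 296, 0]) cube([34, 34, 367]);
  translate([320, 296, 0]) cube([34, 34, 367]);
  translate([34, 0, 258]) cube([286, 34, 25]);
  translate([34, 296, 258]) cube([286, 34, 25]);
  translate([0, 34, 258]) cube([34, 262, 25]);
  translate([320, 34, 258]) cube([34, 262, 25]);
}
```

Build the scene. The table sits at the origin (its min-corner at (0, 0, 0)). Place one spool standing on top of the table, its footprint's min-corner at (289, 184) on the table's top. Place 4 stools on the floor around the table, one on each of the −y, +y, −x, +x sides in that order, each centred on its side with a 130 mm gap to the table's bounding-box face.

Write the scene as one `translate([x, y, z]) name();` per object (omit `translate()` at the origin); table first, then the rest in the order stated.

table();
translate([289, 184, 762]) spool();
translate([156, -460, 0]) stool();
translate([156, 1084, 0]) stool();
translate([-484, 312, 0]) stool();
translate([796, 312, 0]) stool();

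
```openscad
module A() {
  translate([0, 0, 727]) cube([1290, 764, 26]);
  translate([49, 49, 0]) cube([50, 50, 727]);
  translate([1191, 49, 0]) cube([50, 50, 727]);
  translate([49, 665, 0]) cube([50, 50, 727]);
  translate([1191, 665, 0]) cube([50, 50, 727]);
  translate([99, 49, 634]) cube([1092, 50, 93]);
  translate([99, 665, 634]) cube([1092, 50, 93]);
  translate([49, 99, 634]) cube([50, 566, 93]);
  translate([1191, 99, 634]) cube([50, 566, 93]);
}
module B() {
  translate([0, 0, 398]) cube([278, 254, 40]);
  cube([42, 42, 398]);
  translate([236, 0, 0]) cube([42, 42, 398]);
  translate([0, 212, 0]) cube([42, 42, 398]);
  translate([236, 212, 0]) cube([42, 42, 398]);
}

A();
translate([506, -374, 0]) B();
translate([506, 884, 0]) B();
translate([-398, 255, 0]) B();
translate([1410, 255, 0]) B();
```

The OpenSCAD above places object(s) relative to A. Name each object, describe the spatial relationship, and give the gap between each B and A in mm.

Each stool's nearest face is 120 mm from the table's bounding box.

A is a table. B is a stool. Four stools sit around the table at the −y, +y, −x, +x sides. The gap between each stool and the table is 120 mm.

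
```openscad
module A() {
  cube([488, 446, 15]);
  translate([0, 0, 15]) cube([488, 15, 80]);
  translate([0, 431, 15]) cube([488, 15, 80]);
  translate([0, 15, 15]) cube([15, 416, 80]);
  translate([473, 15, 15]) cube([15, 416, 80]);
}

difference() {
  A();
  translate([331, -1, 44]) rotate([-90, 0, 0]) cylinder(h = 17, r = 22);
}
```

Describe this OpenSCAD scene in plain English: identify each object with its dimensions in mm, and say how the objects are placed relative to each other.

A is an open storage box with external size 488×446×95 mm and wall thickness 15 mm (the base is also 15 mm thick). The base covers the whole footprint; the four walls stand on the base, with the y-facing walls full-width and the x-facing walls fitting between their inner faces.

The open box has a circular hole of radius 22 mm through its front wall, centred at (x = 331, z = 44).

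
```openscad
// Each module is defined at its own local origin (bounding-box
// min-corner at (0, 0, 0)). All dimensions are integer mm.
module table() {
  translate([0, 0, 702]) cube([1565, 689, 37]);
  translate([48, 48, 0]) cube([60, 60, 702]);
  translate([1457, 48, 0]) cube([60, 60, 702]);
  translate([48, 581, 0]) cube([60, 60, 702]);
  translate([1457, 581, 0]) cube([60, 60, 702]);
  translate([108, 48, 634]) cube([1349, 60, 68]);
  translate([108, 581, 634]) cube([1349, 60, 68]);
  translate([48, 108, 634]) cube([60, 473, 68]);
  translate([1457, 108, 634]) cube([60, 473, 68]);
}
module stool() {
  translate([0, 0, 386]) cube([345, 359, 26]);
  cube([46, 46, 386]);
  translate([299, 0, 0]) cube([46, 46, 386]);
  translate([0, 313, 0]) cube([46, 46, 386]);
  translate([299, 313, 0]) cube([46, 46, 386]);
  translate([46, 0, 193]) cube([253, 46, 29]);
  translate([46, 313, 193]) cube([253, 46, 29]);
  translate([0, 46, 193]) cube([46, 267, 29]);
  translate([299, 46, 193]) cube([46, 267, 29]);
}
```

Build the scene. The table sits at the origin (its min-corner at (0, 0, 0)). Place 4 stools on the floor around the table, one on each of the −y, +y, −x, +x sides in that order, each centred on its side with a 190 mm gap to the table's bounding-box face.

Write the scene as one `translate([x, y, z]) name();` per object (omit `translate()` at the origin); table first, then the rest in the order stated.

table();
translate([610, -549, 0]) stool();
translate([610, 879, 0]) stool();
translate([-535, 165, 0]) stool();
translate([1755, 165, 0]) stool();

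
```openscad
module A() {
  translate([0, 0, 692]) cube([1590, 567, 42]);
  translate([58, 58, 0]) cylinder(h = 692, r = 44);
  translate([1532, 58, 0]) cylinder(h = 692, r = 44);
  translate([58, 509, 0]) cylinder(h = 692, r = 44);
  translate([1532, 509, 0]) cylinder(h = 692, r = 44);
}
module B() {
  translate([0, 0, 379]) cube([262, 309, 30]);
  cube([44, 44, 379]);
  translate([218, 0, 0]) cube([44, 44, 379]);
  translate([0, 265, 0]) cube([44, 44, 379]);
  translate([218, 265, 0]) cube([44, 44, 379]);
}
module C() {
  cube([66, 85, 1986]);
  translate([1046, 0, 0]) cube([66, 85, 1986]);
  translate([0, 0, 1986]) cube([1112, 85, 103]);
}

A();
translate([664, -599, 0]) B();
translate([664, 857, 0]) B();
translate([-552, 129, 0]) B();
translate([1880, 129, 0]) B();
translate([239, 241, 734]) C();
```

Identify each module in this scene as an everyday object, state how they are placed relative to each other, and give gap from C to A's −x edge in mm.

A is a table. B is a stool. C is a door frame. Four stools sit around the table at the −y, +y, −x, +x sides. The door frame is on top of the table, centred. The gap from the door frame to the table's −x edge is 239 mm.

The door frame's min-x is at 239; the table's min-x is 0; gap = 239 mm.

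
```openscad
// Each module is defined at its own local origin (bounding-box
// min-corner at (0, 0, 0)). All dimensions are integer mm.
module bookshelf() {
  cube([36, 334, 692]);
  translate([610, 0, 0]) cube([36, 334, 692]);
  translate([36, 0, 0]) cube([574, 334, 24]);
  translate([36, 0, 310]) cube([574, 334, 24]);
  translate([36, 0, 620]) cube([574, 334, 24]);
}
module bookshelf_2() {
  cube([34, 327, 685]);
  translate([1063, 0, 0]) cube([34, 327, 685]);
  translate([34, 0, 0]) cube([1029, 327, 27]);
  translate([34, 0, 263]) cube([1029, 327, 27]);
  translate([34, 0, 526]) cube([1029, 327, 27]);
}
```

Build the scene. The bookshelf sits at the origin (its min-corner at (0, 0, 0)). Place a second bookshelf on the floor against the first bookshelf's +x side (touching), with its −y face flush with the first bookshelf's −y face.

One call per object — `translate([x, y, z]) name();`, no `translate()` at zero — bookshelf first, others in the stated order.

bookshelf();
translate([646, 0, 0]) bookshelf_2();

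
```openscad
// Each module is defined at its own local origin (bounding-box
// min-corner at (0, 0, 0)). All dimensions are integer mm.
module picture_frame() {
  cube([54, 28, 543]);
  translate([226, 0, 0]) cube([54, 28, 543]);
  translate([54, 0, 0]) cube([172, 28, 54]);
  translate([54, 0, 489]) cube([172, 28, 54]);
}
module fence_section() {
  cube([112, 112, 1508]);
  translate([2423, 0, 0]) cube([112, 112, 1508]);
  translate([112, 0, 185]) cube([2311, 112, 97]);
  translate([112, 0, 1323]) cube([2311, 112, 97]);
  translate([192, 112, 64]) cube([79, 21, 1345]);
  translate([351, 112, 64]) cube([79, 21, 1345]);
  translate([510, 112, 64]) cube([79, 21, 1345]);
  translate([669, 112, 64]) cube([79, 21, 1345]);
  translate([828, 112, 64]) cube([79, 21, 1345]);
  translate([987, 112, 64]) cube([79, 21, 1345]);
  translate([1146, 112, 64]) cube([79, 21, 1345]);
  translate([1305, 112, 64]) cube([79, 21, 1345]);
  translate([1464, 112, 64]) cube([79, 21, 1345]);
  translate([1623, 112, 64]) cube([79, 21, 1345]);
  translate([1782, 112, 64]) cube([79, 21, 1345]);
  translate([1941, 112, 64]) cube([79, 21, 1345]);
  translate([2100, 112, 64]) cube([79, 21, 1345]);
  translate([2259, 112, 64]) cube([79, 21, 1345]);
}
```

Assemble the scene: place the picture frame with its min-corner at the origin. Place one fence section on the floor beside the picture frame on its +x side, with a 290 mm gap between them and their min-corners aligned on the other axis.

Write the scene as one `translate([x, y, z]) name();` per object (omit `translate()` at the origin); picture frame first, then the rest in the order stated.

picture_frame();
translate([570, 0, 0]) fence_section();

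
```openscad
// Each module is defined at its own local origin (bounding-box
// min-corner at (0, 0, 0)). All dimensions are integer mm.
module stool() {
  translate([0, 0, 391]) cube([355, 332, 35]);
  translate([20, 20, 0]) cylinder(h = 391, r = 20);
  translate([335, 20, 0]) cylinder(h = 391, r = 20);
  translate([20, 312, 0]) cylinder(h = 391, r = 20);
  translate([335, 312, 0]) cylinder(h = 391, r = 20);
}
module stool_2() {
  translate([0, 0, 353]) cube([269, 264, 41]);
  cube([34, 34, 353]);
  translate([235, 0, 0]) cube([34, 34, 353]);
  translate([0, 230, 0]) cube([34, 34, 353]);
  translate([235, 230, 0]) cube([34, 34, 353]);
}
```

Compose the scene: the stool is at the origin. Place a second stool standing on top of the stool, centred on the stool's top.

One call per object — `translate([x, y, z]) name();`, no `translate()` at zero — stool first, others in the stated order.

stool();
translate([43, 34, 426]) stool_2();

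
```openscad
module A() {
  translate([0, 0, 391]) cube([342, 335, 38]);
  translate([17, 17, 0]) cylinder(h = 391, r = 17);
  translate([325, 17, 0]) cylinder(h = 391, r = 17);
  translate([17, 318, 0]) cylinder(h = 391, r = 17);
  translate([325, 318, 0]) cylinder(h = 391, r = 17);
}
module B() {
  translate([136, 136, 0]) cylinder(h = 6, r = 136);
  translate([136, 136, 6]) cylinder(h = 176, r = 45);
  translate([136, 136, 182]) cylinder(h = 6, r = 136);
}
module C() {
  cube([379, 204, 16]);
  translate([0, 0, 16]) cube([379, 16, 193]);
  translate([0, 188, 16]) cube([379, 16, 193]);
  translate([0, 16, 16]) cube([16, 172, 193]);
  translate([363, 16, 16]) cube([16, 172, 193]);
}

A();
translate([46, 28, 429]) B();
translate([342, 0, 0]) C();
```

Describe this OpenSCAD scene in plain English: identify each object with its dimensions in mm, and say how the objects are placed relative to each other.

A is a four-legged stool. The seat is a 342×335×38 mm slab whose top surface is at z = 429 mm; four round legs, each 34 mm in diameter, run from the floor (z = 0) to the underside of the seat, each leg's axis is inset half a diameter from the nearest pair of seat edges (so the leg's bounding box is flush with the corner).

B is a spool: two coaxial disc flanges of radius 136 mm and thickness 6 mm, joined by a core cylinder of radius 45 mm and height 176 mm. The lower flange rests on z = 0 and the three cylinders share a vertical axis.

C is an open-topped rectangular box: outside dimensions 379×204×209 mm, with a uniform wall and base thickness of 16 mm. The base is a full 379×204 slab on the floor; four walls sit on top of the base. The front and back walls (the −y and +y sides) span the full width; the two side walls fit between them.

The spool is on top of the stool. The open box is against the stool's +x side, with their −y faces flush.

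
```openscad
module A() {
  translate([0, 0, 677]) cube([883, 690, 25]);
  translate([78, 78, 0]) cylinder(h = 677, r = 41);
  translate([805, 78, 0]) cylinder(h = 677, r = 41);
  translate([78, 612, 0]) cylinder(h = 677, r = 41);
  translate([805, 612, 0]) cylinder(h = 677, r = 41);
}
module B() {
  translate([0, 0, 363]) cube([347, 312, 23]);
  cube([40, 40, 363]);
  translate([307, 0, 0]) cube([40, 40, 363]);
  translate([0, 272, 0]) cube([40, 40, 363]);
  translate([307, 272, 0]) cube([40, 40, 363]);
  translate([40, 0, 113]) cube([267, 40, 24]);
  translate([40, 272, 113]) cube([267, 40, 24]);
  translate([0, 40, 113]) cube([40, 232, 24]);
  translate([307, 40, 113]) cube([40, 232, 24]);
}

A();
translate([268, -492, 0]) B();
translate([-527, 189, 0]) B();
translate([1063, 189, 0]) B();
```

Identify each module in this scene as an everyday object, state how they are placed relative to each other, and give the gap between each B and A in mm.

A is a table. B is a stool. Three stools sit around the table at the −y, −x, +x sides. The gap between each stool and the table is 180 mm.

Each stool's nearest face is 180 mm from the table's bounding box.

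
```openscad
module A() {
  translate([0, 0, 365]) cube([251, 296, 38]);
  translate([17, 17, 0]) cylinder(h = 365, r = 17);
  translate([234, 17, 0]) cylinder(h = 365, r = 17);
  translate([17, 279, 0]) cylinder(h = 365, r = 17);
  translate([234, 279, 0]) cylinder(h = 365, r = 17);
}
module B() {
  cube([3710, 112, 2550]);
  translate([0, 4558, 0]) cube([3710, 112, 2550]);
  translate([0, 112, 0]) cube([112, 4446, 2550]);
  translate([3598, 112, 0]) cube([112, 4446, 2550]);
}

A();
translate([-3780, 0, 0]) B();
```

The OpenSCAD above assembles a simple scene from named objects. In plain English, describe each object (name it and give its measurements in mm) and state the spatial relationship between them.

A is a four-legged stool. The seat is 251×296 mm, 38 mm thick, top at z = 403 mm. It stands on four round legs, each 34 mm in diameter, from z = 0 to the seat underside, each leg's axis is inset half a diameter from the nearest pair of seat edges (so the leg's bounding box is flush with the corner).

B is the wall frame of a small rectangular building: four walls, each 2550 mm tall and 112 mm thick, enclosing a footprint 3710 mm (x) by 4670 mm (y) outside-to-outside, with no floor or roof. The front and back walls (the −y and +y sides) span the full width; the two side walls fit between them.

The house frame is on the floor beside the stool on its −x side.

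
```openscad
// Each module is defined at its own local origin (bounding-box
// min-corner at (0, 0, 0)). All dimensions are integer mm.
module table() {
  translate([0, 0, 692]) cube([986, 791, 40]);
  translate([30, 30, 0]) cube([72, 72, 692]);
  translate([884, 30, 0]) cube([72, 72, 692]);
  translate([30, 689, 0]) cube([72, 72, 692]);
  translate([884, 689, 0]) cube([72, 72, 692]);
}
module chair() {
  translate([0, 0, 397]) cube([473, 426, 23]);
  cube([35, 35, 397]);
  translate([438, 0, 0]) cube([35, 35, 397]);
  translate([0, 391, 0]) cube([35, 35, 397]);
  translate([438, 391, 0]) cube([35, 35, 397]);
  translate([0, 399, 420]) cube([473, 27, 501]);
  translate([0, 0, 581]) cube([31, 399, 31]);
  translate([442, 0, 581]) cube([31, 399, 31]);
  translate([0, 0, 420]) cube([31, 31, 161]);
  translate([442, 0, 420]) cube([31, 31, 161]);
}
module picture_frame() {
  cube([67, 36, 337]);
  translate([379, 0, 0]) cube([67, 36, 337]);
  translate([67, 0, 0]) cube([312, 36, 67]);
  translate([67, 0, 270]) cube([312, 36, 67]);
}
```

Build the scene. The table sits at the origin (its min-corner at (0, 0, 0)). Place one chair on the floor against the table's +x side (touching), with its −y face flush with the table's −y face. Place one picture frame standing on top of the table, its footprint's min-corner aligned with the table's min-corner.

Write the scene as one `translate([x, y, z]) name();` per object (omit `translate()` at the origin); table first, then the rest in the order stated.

table();
translate([986, 0, 0]) chair();
translate([0, 0, 732]) picture_frame();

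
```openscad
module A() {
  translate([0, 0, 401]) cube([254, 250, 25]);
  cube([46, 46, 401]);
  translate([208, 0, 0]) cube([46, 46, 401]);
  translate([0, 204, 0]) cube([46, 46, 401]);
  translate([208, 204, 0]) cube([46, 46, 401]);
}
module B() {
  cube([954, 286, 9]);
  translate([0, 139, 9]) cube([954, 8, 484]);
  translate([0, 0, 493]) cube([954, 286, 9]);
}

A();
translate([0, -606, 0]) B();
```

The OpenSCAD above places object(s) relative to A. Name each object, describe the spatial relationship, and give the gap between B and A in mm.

The I-beam's nearest face is 320 mm from the stool's −y face.

A is a stool. B is an I-beam. The I-beam is on the floor beside the stool on its −y side. The gap between the I-beam and the stool is 320 mm.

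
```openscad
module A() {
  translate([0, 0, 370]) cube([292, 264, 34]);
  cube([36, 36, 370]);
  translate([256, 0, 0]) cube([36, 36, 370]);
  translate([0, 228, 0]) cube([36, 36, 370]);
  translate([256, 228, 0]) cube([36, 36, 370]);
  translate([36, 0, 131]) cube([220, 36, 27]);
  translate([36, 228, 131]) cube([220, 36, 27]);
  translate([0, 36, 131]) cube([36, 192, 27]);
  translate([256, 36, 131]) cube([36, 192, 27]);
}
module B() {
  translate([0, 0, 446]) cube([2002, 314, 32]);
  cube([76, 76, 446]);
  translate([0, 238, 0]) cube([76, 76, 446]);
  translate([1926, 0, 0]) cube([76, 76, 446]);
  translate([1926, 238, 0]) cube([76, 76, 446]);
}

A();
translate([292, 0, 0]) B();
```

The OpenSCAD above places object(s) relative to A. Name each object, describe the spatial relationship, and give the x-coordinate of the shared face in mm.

A is a stool. B is a bench. The bench is against the stool's +x side, with their −y faces flush. The x-coordinate of the shared face is 292 mm.

The stool's +x face and the bench's −x face are both at x = 292 mm.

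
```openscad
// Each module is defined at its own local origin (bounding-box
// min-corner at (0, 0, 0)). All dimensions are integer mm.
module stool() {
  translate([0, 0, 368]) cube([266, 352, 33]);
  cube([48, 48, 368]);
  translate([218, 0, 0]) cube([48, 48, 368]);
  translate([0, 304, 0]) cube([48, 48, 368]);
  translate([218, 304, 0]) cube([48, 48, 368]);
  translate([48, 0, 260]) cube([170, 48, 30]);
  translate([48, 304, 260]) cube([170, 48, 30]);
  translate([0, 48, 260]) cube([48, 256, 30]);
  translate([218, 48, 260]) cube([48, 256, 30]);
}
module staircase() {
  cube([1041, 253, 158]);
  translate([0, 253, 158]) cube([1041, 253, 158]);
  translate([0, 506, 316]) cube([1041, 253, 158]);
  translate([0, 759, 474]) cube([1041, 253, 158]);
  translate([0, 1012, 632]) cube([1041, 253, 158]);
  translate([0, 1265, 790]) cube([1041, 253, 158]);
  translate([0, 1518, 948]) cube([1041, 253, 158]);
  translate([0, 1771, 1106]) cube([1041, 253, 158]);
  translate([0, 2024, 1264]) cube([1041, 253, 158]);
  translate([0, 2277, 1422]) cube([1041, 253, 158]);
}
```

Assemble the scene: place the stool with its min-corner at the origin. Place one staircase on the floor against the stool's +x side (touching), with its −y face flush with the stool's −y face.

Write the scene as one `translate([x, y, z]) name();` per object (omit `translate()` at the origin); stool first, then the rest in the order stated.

stool();
translate([266, 0, 0]) staircase();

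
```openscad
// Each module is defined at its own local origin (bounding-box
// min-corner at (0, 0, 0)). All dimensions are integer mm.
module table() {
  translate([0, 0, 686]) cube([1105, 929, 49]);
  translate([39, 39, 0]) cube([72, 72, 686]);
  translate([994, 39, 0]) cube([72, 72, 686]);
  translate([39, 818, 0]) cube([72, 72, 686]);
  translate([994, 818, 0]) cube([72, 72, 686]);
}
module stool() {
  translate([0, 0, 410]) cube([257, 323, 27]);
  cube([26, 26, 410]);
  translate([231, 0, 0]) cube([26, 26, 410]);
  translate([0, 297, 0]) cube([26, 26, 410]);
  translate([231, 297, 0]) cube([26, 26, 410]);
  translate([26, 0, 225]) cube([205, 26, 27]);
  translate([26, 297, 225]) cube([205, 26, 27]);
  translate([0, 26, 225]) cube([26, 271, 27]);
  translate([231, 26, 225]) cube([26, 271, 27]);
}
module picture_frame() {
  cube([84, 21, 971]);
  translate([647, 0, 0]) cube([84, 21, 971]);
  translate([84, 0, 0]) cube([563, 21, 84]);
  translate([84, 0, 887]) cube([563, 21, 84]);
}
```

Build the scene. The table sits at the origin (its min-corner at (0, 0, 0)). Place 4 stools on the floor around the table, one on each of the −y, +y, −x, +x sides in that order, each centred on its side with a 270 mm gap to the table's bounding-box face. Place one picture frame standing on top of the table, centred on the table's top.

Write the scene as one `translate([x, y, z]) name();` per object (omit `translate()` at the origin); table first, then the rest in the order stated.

table();
translate([424, -593, 0]) stool();
translate([424, 1199, 0]) stool();
translate([-527, 303, 0]) stool();
translate([1375, 303, 0]) stool();
translate([187, 454, 735]) picture_frame();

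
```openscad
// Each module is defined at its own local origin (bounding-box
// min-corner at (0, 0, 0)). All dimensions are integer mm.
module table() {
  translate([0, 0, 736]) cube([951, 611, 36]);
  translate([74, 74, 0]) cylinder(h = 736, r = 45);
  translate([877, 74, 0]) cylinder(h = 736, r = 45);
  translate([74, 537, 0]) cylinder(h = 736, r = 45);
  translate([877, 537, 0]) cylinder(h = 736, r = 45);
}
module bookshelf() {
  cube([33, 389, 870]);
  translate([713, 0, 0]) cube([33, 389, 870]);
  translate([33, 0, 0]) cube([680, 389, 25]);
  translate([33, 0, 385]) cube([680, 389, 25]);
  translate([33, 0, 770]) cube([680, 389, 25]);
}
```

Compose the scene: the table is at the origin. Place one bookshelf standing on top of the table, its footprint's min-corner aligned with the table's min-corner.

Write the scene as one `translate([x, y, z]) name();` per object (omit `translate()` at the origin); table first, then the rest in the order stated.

table();
translate([0, 0, 772]) bookshelf();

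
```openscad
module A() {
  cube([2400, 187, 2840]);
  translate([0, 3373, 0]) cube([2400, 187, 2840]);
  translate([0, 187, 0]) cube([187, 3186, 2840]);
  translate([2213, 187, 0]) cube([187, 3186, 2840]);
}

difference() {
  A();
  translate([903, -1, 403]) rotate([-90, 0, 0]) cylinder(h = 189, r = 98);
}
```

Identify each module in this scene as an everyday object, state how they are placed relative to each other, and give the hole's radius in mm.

A is a house frame. The house frame has a circular hole through its front wall. The hole's radius is 98 mm.

The subtracted cylinder has r = 98 mm.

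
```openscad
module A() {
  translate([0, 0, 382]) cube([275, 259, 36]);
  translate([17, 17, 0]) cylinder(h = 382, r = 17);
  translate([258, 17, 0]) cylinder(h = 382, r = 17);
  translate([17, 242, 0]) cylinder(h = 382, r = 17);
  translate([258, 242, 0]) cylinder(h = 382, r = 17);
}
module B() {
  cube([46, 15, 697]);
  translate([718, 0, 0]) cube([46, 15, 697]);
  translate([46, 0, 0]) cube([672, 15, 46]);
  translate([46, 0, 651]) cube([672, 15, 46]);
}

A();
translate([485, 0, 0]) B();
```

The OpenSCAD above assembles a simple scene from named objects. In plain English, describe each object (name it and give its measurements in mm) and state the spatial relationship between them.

A is a simple wooden stool: a rectangular seat 275 mm (x) by 259 mm (y), 36 mm thick, top face at z = 418 mm, on four round legs, each 34 mm in diameter. The legs rest on z = 0, each leg's axis is inset half a diameter from the nearest pair of seat edges (so the leg's bounding box is flush with the corner).

B is a rectangular picture frame lying in the x–z plane (depth along y). The opening is 672 mm wide (x) by 605 mm tall (z), surrounded by a border 46 mm wide on all four sides. The frame is 15 mm deep and is made of two full-height vertical stiles with two horizontal rails fitted between them.

The picture frame is on the floor beside the stool on its +x side.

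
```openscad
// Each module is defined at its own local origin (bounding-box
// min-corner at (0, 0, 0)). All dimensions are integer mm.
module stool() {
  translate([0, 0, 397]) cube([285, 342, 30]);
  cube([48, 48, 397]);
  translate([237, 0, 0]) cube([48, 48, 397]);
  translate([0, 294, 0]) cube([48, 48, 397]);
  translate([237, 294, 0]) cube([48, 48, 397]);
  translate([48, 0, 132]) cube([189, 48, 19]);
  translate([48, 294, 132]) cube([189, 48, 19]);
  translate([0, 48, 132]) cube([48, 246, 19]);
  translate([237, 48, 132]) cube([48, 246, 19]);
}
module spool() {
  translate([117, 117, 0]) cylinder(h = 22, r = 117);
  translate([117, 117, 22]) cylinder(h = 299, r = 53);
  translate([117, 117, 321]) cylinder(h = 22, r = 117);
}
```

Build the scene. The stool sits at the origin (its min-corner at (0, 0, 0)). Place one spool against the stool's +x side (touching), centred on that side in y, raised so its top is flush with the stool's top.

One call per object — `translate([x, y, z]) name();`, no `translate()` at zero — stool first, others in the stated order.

stool();
translate([285, 54, 84]) spool();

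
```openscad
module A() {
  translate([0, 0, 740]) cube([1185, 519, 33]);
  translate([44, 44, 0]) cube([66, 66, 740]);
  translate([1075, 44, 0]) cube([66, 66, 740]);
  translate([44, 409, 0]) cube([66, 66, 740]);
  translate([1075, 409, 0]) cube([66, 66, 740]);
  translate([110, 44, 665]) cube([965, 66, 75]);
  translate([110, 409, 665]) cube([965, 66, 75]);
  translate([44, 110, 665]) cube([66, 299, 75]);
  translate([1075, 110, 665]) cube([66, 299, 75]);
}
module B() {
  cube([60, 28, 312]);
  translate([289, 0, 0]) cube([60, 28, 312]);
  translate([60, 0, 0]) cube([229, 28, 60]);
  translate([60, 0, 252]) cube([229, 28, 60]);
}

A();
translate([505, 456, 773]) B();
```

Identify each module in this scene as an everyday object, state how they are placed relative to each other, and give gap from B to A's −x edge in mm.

The picture frame's min-x is at 505; the table's min-x is 0; gap = 505 mm.

A is a table. B is a picture frame. The picture frame is on top of the table. The gap from the picture frame to the table's −x edge is 505 mm.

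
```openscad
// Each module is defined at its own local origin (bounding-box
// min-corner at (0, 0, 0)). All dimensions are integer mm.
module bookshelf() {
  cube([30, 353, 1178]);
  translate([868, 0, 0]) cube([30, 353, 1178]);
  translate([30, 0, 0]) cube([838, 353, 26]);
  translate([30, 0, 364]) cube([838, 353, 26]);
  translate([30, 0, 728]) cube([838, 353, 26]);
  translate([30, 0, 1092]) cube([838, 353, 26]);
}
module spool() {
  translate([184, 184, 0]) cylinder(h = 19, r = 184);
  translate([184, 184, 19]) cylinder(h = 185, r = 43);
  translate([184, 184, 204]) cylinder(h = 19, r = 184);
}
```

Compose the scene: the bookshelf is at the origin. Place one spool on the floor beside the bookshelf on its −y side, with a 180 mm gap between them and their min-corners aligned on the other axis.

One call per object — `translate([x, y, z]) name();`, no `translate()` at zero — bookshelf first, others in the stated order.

bookshelf();
translate([0, -548, 0]) spool();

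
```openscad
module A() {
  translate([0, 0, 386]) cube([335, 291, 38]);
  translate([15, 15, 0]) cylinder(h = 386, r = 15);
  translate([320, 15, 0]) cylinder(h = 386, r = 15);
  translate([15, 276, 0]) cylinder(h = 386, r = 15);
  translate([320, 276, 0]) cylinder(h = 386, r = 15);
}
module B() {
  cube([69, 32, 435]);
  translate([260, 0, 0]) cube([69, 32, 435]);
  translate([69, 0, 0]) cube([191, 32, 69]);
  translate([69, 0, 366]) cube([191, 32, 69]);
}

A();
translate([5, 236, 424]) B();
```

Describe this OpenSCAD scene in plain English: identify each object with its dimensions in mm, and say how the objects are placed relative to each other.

A is a simple wooden stool: a rectangular seat 335 mm (x) by 291 mm (y), 38 mm thick, top face at z = 424 mm, on four round legs, each 30 mm in diameter. The legs rest on z = 0, each leg's axis is inset half a diameter from the nearest pair of seat edges (so the leg's bounding box is flush with the corner).

B is a rectangular picture frame lying in the x–z plane (depth along y). The opening is 191 mm wide (x) by 297 mm tall (z), surrounded by a border 69 mm wide on all four sides. The frame is 32 mm deep and is made of two full-height vertical stiles with two horizontal rails fitted between them.

The picture frame is on top of the stool.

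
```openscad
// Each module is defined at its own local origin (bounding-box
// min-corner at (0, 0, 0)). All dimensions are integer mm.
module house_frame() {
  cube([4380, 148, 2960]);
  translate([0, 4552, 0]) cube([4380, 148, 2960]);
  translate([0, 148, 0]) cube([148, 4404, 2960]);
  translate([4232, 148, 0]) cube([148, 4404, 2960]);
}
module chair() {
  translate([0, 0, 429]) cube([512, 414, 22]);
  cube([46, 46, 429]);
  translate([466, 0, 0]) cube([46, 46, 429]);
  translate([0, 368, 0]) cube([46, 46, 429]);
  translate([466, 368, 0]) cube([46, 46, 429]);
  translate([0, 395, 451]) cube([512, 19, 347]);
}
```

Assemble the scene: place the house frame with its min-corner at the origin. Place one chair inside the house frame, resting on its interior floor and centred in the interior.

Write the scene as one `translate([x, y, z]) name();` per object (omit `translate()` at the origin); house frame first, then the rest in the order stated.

house_frame();
translate([1934, 2143, 0]) chair();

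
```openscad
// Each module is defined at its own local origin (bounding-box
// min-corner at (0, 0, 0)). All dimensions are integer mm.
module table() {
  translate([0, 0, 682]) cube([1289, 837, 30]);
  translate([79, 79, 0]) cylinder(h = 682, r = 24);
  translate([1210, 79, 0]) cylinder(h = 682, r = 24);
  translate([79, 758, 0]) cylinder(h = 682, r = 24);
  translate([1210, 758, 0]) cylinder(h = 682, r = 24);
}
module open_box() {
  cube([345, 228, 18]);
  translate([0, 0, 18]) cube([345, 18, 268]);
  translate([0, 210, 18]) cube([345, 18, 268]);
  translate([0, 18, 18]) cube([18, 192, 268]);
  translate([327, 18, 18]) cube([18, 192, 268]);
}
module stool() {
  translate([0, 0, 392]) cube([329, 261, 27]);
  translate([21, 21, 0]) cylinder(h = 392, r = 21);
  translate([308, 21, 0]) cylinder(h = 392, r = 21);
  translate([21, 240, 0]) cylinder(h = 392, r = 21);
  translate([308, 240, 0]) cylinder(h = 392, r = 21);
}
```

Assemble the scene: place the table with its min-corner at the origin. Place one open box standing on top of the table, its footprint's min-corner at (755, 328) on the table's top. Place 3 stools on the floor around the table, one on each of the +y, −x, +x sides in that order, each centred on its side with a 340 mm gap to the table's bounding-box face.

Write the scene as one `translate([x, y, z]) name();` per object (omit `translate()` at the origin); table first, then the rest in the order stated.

table();
translate([755, 328, 712]) open_box();
translate([480, 1177, 0]) stool();
translate([-669, 288, 0]) stool();
translate([1629, 288, 0]) stool();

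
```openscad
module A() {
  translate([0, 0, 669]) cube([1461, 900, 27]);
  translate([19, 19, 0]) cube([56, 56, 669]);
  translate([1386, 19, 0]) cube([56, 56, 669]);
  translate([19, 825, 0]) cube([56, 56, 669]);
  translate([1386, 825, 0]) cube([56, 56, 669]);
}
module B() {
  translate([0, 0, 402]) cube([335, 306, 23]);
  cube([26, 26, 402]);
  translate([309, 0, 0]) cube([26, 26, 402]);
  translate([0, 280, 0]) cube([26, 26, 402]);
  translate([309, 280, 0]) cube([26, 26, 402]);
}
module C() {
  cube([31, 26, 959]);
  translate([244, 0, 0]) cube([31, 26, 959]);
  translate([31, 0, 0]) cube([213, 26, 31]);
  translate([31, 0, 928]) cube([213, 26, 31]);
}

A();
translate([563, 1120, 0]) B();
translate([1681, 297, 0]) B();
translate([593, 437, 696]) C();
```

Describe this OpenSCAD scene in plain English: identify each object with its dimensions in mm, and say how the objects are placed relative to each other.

A is a table: top 1461 mm (x) × 900 mm (y), 27 mm thick, upper face at z = 696 mm, on four 56×56 mm square legs, each inset 19 mm from the nearest pair of top edges, running from z = 0 to the bottom of the top.

B is a simple wooden stool: a rectangular seat 335 mm (x) by 306 mm (y), 23 mm thick, top face at z = 425 mm, on four square legs, each 26×26 mm in cross-section. The legs rest on z = 0, each flush with a corner of the seat.

C is a rectangular picture frame lying in the x–z plane (depth along y). The opening is 213 mm wide (x) by 897 mm tall (z), surrounded by a border 31 mm wide on all four sides. The frame is 26 mm deep and is made of two full-height vertical stiles with two horizontal rails fitted between them.

Two stools sit around the table at the +y, +x sides. The picture frame is on top of the table, centred.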